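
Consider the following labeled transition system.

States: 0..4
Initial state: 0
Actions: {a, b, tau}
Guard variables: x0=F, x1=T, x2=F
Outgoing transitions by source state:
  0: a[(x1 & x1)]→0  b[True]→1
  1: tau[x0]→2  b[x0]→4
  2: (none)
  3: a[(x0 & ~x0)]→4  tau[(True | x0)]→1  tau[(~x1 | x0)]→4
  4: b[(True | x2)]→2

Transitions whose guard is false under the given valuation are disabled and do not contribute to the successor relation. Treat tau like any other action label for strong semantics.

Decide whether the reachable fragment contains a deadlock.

Reach set: {0,1}
  0: a→0  b→1  [2 exit(s)]
  1: ∅  [STUCK]
Path to 1: b

Answer: DEADLOCK at state 1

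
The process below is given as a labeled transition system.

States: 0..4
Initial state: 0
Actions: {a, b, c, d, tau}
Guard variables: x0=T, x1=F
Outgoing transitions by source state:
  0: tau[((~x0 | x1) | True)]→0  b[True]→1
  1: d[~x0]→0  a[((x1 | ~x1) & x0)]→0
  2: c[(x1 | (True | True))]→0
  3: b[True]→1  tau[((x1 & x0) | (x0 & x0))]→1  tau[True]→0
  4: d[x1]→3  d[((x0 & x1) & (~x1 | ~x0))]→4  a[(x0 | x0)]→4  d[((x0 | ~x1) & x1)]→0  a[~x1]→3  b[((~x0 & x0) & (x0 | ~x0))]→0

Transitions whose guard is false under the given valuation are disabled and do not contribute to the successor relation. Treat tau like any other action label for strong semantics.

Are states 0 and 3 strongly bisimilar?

Compute ~ classes (split until stable):
  π0 = {{0,1,2,3,4}}
  π1 = {{0,3},{1,4},{2}}
  π2 = {{0},{1},{2},{3},{4}}
Fixed point at round 3; 5 class(es).
class of 0: {0}; class of 3: {3}

Answer: NOT BISIMILAR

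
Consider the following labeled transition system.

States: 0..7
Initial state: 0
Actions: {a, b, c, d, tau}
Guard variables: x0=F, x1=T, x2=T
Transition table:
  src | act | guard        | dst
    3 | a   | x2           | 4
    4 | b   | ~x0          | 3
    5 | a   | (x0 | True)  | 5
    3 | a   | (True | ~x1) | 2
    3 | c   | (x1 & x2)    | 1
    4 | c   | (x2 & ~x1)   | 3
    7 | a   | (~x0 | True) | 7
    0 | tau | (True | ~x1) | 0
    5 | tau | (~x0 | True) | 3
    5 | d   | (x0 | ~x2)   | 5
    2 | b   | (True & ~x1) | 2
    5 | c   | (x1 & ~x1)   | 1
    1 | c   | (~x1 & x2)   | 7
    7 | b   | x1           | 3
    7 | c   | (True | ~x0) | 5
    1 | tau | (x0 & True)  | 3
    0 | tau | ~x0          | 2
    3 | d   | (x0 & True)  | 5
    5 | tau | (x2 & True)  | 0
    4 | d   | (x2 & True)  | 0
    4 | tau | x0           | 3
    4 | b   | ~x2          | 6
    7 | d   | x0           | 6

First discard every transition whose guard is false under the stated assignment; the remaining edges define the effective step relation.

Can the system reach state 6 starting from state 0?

Answer: UNREACHABLE

Trace:
After dropping false guards: 13 live edges.
depth 0: {0}
depth 1: {2}  now seen {0,2}
Reach set: {0,2}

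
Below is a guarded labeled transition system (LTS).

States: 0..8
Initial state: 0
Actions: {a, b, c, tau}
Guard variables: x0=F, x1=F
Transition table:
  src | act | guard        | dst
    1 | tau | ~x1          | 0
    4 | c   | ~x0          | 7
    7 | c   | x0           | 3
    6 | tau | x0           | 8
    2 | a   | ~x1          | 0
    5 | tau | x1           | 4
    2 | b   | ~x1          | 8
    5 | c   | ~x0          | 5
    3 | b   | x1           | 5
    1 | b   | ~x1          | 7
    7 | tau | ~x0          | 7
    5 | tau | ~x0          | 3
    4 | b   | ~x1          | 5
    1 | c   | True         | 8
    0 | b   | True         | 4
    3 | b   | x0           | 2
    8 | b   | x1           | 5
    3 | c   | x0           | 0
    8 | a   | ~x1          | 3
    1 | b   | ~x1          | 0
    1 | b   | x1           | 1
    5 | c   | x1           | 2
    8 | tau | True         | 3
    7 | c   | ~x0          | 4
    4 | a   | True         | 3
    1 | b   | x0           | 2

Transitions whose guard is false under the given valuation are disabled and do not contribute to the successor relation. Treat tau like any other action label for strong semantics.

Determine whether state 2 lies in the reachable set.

Answer: UNREACHABLE

Trace:
16 transition(s) survive guard evaluation.
Layer 0: {0}
Layer 1: {4}  now seen {0,4}
Layer 2: {3,5,7}  now seen {0,3,4,5,7}
R = {0,3,4,5,7}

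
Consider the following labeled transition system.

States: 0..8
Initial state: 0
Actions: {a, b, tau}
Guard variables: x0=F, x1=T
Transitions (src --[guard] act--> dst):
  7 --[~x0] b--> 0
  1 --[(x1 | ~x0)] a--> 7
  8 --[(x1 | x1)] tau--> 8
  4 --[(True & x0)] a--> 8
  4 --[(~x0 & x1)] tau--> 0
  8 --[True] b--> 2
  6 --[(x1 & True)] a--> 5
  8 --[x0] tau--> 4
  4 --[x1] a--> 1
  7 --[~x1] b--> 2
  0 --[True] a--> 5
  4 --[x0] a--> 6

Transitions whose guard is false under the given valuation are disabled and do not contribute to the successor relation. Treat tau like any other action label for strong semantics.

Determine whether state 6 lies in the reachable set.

Answer: UNREACHABLE

Working:
8 transition(s) survive guard evaluation.
Layer 0: {0}
Layer 1: {5}  cumulative {0,5}
R = {0,5}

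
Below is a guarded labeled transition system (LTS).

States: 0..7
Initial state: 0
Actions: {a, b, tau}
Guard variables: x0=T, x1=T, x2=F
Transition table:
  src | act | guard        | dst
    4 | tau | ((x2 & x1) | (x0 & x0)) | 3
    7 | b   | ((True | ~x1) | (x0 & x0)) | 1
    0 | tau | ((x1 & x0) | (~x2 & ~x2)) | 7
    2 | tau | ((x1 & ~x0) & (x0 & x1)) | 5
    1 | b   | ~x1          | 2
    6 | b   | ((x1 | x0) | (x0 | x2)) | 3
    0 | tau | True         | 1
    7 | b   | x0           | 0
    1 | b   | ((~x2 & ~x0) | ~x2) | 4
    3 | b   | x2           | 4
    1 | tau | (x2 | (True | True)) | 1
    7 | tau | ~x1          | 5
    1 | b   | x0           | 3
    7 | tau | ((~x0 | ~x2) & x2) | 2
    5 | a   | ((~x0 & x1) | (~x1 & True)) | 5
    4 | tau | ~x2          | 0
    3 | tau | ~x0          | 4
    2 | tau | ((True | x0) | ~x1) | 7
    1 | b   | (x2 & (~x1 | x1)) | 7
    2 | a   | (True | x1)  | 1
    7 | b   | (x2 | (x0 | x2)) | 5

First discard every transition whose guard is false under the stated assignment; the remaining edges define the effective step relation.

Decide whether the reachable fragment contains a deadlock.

Reach set: {0,1,3,4,5,7}
  0: tau→1  tau→7  [deg 2]
  1: b→3  b→4  tau→1  [deg 3]
  3: ∅  [STUCK]
  4: tau→0  tau→3  [deg 2]
  5: ∅  [STUCK]
  7: b→0  b→1  b→5  [deg 3]
trace reaching 3: tau·b

Answer: DEADLOCK at state 3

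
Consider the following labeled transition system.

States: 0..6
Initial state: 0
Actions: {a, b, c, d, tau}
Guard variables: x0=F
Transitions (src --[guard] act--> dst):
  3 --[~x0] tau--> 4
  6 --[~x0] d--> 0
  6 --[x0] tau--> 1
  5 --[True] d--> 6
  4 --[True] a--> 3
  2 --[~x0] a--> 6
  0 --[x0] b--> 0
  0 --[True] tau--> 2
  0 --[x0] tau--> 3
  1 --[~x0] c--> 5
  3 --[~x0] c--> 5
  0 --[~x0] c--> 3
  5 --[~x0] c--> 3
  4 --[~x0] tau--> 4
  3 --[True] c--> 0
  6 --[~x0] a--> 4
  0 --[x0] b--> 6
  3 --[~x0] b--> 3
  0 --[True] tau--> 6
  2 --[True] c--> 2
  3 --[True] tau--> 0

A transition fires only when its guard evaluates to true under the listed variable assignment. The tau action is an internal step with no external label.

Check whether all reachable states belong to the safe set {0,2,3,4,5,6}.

Answer: INVARIANT HOLDS

Working:
Inv-set: {0,2,3,4,5,6}
R = {0,2,3,4,5,6}
  0: ✓
  2: ✓
  3: ✓
  4: ✓
  5: ✓
  6: ✓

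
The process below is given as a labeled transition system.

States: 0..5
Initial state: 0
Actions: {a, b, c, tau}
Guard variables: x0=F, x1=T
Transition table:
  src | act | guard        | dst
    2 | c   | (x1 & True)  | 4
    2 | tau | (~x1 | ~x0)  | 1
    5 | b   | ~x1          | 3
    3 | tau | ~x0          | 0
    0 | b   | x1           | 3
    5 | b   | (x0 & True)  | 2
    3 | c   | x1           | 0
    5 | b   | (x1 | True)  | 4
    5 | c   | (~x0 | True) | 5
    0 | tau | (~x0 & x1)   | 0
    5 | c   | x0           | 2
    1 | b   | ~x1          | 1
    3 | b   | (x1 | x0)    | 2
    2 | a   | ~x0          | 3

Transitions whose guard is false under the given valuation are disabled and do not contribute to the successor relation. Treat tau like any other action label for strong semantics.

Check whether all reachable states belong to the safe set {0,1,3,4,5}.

Allowed set {0,1,3,4,5}
R = {0,1,2,3,4}
  0: ✓
  1: ✓
  2: VIOLATES
  3: ✓
  4: ✓
counterexample path to 2: b·b

Answer: INVARIANT VIOLATED at state 2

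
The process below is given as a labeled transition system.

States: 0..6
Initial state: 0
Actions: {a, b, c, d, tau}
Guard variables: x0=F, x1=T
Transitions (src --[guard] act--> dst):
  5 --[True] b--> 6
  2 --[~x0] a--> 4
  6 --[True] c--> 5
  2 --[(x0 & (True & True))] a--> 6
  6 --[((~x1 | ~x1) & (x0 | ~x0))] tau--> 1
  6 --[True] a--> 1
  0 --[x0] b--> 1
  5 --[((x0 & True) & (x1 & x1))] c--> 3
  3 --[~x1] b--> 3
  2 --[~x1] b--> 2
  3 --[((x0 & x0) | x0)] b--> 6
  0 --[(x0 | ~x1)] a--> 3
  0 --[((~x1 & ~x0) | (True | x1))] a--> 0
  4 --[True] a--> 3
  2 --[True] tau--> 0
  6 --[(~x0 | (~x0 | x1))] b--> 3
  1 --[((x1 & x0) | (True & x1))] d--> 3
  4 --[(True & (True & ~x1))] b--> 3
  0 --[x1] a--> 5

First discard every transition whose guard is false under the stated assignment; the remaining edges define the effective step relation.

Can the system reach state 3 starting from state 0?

Answer: REACHABLE

Working:
10 transition(s) survive guard evaluation.
L0 = {0}
L1 = {5}  now seen {0,5}
L2 = {6}  now seen {0,5,6}
L3 = {1,3}  now seen {0,1,3,5,6}
Reachable = {0,1,3,5,6}
Path to 3: a·b·b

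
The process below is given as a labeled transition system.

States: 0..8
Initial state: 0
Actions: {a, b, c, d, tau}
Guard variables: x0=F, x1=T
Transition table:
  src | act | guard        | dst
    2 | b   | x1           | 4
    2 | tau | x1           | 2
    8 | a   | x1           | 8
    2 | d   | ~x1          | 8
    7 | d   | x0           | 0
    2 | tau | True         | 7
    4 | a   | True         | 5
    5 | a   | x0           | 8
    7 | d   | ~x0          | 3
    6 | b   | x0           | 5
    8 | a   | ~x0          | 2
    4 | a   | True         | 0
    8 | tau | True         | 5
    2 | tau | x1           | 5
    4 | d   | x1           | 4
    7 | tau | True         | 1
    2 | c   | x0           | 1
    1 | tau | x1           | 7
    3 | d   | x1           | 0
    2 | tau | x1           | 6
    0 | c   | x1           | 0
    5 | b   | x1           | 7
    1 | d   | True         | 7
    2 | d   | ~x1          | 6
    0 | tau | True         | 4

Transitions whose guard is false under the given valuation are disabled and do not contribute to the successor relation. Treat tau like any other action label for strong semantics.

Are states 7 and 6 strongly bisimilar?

Compute ~ classes (split until stable):
  round 0: {{0,1,2,3,4,5,6,7,8}}
  round 1: {{0},{1,7},{2},{3},{4},{5},{6},{8}}
  round 2: {{0},{1},{2},{3},{4},{5},{6},{7},{8}}
stable after 3 split(s): 9 block(s)
class of 7: {7}; class of 6: {6}

Answer: NOT BISIMILAR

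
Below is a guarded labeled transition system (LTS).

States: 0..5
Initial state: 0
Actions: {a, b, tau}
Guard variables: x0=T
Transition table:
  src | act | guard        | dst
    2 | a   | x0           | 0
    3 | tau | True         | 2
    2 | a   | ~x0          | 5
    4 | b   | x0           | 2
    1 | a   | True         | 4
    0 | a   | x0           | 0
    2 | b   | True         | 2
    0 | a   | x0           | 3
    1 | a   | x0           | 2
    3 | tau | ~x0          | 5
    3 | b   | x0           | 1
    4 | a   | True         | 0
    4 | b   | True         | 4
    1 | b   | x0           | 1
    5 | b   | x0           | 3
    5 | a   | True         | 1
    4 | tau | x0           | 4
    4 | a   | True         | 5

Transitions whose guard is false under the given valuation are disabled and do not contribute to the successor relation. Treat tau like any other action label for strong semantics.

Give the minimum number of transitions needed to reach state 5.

BFS to 5:
  depth 0: {0}
  depth 1: {3}
  depth 2: {1,2}
  depth 3: {4}
  depth 4: {5}
first hit 5 at d=4 via a·b·a·a

Answer: 4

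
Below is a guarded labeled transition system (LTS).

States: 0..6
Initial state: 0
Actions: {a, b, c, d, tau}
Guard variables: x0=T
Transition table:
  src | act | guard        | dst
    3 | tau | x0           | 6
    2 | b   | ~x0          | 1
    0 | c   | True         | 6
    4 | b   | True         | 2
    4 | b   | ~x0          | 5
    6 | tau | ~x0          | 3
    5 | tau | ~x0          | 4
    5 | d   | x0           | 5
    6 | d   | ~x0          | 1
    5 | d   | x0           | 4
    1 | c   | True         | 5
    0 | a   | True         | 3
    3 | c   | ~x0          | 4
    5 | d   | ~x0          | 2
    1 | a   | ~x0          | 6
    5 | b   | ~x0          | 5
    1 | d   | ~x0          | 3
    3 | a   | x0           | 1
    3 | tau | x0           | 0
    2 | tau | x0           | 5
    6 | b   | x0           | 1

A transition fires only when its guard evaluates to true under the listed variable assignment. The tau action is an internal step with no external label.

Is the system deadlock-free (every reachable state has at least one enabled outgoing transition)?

Answer: DEADLOCK-FREE

Working:
Reachable = {0,1,2,3,4,5,6}
  0: a→3  c→6  [deg 2]
  1: c→5  [deg 1]
  2: tau→5  [deg 1]
  3: a→1  tau→0  tau→6  [deg 3]
  4: b→2  [deg 1]
  5: d→4  d→5  [deg 2]
  6: b→1  [deg 1]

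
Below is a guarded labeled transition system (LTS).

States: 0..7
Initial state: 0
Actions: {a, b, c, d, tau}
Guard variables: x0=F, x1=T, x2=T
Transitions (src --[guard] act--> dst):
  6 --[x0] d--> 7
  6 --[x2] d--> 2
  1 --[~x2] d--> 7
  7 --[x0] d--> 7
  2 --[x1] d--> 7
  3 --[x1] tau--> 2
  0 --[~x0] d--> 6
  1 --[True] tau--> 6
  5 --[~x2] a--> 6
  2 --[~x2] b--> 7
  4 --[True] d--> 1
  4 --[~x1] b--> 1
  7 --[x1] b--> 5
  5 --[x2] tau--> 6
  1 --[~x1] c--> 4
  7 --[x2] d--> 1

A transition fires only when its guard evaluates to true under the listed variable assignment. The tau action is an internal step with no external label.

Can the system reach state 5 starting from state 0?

Answer: REACHABLE

Trace:
After dropping false guards: 9 live edges.
L0 = {0}
L1 = {6}  total {0,6}
L2 = {2}  total {0,2,6}
L3 = {7}  total {0,2,6,7}
L4 = {1,5}  total {0,1,2,5,6,7}
Reach set: {0,1,2,5,6,7}
Path to 5: d·d·d·b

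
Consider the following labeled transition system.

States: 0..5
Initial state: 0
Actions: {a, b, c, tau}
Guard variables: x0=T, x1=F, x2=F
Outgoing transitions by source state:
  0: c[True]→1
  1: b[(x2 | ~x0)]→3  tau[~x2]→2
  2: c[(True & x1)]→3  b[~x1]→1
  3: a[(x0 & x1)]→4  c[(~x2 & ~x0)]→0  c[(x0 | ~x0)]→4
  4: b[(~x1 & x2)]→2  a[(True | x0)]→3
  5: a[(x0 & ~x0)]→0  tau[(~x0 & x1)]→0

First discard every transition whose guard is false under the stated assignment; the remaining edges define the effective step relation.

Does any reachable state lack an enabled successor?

Answer: DEADLOCK-FREE

Trace:
Reach set: {0,1,2}
  0: c→1  [1 exit(s)]
  1: tau→2  [1 exit(s)]
  2: b→1  [1 exit(s)]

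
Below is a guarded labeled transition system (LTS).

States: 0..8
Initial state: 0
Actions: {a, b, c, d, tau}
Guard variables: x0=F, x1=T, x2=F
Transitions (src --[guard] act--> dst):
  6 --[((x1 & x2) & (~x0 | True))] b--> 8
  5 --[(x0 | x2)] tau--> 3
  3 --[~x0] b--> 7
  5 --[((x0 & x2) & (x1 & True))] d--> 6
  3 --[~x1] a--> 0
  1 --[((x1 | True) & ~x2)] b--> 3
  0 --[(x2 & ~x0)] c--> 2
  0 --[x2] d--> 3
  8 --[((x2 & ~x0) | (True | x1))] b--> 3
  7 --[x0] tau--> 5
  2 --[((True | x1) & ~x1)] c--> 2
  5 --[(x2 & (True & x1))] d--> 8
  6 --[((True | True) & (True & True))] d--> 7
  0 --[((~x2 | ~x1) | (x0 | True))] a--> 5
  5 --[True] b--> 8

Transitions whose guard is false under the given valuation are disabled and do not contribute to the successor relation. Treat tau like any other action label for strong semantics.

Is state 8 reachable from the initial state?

Guard filter leaves 6 enabled edge(s).
Layer 0: {0}
Layer 1: {5}  now seen {0,5}
Layer 2: {8}  now seen {0,5,8}
Layer 3: {3}  now seen {0,3,5,8}
Layer 4: {7}  now seen {0,3,5,7,8}
R = {0,3,5,7,8}
witness 8: a·b

Answer: REACHABLE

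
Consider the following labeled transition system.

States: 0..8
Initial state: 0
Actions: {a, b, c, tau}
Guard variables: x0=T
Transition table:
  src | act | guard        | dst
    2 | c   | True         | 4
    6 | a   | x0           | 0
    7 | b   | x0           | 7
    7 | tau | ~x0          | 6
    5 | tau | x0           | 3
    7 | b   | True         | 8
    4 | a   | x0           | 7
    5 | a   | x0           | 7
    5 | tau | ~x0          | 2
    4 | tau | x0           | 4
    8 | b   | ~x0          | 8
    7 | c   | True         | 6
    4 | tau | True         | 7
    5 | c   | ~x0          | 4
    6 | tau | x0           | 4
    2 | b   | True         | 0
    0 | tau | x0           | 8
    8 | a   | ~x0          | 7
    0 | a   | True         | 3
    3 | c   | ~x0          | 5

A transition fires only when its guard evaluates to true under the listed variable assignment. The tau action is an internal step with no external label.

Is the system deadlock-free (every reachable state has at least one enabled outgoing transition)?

Answer: DEADLOCK at state 3

Trace:
R = {0,3,8}
  0: a→3  tau→8  [2 out]
  3: ∅  [deadlock]
  8: ∅  [deadlock]
Path to 3: a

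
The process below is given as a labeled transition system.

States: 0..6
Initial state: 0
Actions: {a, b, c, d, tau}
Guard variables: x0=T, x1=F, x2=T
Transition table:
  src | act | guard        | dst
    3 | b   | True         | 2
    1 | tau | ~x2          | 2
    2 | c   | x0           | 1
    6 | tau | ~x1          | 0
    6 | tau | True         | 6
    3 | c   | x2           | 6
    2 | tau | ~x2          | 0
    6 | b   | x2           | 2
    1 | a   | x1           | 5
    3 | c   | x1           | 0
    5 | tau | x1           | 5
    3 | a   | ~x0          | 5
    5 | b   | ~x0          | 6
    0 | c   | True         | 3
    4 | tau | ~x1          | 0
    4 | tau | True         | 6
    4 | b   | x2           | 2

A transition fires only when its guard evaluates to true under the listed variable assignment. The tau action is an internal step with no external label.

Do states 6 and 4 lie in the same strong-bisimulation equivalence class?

Refine partition for ~:
  P[0] = {{0,1,2,3,4,5,6}}
  P[1] = {{0,2},{1,5},{3},{4,6}}
  P[2] = {{0},{1,5},{2},{3},{4,6}}
Fixed point at round 3; 5 class(es).
6∈{4,6}, 4∈{4,6}

Answer: BISIMILAR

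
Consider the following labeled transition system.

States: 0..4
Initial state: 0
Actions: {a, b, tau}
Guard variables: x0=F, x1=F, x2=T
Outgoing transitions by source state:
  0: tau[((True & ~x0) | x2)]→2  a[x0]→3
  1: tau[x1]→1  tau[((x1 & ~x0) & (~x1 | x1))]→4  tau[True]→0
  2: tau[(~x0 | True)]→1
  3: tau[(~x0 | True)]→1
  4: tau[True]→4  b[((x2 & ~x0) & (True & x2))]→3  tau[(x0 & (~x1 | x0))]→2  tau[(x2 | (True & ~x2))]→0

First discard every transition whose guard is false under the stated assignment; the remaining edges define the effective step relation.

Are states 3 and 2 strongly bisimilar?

Answer: BISIMILAR

Analysis:
Compute ~ classes (split until stable):
  π0 = {{0,1,2,3,4}}
  π1 = {{0,1,2,3},{4}}
Fixed point at round 2; 2 class(es).
class of 3: {0,1,2,3}; class of 2: {0,1,2,3}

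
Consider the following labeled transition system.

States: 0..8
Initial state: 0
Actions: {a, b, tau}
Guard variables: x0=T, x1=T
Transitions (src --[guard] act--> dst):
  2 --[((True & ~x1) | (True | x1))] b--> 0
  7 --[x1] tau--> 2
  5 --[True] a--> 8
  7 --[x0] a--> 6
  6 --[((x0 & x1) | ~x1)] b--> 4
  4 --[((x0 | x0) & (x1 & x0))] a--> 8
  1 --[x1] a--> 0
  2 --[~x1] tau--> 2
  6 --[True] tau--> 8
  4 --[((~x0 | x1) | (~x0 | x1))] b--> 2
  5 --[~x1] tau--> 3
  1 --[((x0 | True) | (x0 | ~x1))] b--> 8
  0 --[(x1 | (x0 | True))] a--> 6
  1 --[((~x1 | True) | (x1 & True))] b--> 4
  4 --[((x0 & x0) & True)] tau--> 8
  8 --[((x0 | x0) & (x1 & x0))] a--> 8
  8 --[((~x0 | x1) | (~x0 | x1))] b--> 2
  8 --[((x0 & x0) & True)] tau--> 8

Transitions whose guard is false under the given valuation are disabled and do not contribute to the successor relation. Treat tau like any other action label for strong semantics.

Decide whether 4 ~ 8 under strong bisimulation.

Answer: BISIMILAR

Trace:
Compute ~ classes (split until stable):
  π0 = {{0,1,2,3,4,5,6,7,8}}
  π1 = {{0,5},{1},{2},{3},{4,8},{6},{7}}
  π2 = {{0},{1},{2},{3},{4,8},{5},{6},{7}}
Fixed point at round 3; 8 class(es).
[4]={4,8}  [8]={4,8}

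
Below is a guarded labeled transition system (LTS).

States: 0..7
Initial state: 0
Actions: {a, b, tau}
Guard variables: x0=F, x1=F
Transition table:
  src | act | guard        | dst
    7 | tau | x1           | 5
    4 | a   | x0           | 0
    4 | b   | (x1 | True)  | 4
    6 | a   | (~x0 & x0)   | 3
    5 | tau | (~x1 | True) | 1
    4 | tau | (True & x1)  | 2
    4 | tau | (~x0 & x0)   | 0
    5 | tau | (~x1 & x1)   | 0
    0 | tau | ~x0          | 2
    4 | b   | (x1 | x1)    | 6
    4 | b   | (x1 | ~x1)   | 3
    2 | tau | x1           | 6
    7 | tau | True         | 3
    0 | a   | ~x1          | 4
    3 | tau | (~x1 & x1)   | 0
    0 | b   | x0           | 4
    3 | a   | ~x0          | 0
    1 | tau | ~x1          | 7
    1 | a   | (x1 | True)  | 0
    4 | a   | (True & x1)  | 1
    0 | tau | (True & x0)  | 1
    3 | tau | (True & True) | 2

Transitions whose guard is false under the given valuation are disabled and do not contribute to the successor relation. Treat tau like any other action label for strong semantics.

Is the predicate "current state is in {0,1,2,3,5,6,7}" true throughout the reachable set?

Answer: INVARIANT VIOLATED at state 4

Working:
Safe = {0,1,2,3,5,6,7}
Reach set: {0,2,3,4}
  0: safe
  2: safe
  3: safe
  4: outside
reach 4 via a — violates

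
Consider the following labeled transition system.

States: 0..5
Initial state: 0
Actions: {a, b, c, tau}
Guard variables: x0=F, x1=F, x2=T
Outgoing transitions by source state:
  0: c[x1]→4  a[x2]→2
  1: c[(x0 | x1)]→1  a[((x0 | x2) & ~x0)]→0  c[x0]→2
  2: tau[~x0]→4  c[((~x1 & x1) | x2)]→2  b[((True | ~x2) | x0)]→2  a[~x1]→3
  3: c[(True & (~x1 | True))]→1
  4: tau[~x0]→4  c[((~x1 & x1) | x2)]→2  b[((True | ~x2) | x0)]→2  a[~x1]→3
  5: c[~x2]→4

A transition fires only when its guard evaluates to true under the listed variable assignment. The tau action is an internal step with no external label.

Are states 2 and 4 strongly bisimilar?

Answer: BISIMILAR

Working:
Bisimulation quotient by refinement:
  π0 = {{0,1,2,3,4,5}}
  π1 = {{0,1},{2,4},{3},{5}}
  π2 = {{0},{1},{2,4},{3},{5}}
stable after 3 split(s): 5 block(s)
2∈{2,4}, 4∈{2,4}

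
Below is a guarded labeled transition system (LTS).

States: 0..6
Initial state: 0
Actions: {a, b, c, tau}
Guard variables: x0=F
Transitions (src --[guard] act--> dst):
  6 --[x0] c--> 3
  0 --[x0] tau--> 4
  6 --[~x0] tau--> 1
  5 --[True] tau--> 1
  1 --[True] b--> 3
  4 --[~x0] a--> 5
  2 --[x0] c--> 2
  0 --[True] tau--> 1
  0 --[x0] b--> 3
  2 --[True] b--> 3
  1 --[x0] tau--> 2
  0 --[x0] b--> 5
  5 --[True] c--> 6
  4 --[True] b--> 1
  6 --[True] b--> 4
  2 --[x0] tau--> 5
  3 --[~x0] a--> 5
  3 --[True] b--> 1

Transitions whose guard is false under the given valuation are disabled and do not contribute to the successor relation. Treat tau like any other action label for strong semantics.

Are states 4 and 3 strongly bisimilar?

Bisimulation quotient by refinement:
  round 0: {{0,1,2,3,4,5,6}}
  round 1: {{0},{1,2},{3,4},{5},{6}}
5 equivalence class(es) (converged in 2)
4∈{3,4}, 3∈{3,4}

Answer: BISIMILAR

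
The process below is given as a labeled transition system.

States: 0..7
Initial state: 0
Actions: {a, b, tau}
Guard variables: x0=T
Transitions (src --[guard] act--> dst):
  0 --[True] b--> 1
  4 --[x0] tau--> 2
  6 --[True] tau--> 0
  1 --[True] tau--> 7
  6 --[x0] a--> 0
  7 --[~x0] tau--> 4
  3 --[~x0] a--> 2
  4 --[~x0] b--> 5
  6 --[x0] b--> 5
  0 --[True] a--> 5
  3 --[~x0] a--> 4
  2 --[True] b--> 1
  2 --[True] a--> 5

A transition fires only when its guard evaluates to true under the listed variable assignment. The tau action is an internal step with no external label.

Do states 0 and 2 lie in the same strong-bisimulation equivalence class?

Answer: BISIMILAR

Working:
Bisimulation quotient by refinement:
  round 0: {{0,1,2,3,4,5,6,7}}
  round 1: {{0,2},{1,4},{3,5,7},{6}}
  round 2: {{0,2},{1},{3,5,7},{4},{6}}
Fixed point at round 3; 5 class(es).
0∈{0,2}, 2∈{0,2}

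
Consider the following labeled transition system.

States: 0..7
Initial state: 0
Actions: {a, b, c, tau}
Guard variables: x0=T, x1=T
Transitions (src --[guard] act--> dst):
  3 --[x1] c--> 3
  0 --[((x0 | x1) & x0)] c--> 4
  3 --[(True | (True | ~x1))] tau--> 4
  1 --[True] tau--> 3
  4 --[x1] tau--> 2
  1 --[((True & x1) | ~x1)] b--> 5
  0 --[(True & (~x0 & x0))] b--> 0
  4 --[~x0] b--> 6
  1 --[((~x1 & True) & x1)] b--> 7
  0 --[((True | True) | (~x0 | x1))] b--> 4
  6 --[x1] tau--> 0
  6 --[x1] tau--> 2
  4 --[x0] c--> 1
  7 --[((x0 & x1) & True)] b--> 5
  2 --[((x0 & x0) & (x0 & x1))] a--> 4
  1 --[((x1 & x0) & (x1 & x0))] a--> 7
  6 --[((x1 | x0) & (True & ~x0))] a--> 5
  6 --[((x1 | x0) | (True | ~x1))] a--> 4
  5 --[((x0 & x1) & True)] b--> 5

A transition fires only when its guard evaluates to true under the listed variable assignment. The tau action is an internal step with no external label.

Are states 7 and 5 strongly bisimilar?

Compute ~ classes (split until stable):
  P[0] = {{0,1,2,3,4,5,6,7}}
  P[1] = {{0},{1},{2},{3,4},{5,7},{6}}
  P[2] = {{0},{1},{2},{3},{4},{5,7},{6}}
Fixed point at round 3; 7 class(es).
class of 7: {5,7}; class of 5: {5,7}

Answer: BISIMILAR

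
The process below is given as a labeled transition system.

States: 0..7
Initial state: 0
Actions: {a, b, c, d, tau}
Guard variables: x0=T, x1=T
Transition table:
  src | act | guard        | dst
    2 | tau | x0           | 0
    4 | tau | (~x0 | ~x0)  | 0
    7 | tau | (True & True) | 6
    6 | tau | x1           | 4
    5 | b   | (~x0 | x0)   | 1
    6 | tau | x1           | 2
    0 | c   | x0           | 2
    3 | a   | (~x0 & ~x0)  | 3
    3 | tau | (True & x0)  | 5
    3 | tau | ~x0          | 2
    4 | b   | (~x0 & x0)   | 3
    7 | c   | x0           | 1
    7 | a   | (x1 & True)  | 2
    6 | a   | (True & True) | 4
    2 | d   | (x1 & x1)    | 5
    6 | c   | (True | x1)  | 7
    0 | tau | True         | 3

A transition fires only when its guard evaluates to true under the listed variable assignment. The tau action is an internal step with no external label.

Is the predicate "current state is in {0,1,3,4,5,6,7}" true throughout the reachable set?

Inv-set: {0,1,3,4,5,6,7}
Reach set: {0,1,2,3,5}
  0: safe
  1: safe
  2: ✗ unsafe
  3: safe
  5: safe
reach 2 via c — violates

Answer: INVARIANT VIOLATED at state 2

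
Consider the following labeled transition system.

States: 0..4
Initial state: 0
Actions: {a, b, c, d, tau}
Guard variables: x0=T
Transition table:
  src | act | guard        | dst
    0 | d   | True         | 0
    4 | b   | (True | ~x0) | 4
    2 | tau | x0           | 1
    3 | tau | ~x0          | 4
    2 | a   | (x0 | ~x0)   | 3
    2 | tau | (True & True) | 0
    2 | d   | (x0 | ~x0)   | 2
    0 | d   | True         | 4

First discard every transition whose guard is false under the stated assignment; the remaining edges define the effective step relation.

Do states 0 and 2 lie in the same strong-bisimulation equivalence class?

Bisimulation quotient by refinement:
  round 0: {{0,1,2,3,4}}
  round 1: {{0},{1,3},{2},{4}}
stable after 2 split(s): 4 block(s)
class of 0: {0}; class of 2: {2}

Answer: NOT BISIMILAR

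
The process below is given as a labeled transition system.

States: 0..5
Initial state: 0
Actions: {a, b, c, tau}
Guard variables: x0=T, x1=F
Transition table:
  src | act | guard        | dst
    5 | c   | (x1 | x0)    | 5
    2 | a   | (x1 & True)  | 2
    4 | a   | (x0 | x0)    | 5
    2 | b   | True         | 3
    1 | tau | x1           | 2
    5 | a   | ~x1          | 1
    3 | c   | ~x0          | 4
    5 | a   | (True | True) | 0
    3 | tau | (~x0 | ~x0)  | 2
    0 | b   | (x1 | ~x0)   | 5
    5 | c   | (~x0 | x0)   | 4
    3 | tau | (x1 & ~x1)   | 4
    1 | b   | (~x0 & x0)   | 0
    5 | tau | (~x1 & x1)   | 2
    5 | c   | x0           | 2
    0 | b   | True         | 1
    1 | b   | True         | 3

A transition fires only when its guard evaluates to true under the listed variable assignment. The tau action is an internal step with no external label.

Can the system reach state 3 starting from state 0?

Answer: REACHABLE

Analysis:
Guard filter leaves 9 enabled edge(s).
depth 0: {0}
depth 1: {1}  now seen {0,1}
depth 2: {3}  now seen {0,1,3}
Reach set: {0,1,3}
Path to 3: b·b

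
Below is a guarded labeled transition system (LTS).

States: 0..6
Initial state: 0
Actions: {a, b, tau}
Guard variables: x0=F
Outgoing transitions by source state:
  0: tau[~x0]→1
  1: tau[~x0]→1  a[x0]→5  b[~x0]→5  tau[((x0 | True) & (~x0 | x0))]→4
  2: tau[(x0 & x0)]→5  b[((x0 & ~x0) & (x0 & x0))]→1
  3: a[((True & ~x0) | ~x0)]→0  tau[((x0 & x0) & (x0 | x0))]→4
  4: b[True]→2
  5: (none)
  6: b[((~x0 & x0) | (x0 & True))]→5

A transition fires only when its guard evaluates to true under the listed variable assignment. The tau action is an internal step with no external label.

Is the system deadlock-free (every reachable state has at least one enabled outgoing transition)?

R = {0,1,2,4,5}
  0: tau→1  [deg 1]
  1: b→5  tau→1  tau→4  [deg 3]
  2: ∅  [no exit]
  4: b→2  [deg 1]
  5: ∅  [no exit]
witness 2: tau·tau·b

Answer: DEADLOCK at state 2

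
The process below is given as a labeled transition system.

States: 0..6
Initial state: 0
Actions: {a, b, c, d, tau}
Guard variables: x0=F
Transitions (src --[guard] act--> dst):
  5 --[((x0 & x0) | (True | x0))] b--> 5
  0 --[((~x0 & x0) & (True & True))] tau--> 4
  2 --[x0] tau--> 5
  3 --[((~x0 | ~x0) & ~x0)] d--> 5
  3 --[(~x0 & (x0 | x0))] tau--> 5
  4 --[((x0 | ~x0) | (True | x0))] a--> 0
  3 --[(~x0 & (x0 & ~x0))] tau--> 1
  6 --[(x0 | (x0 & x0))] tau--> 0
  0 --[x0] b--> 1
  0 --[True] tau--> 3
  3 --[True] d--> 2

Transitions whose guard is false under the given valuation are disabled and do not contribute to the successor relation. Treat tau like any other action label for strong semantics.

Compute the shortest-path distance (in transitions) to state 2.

Answer: 2

Analysis:
Breadth-first toward 2:
  L0 = {0}
  L1 = {3}
  L2 = {2,5}
first hit 2 at d=2 via tau·d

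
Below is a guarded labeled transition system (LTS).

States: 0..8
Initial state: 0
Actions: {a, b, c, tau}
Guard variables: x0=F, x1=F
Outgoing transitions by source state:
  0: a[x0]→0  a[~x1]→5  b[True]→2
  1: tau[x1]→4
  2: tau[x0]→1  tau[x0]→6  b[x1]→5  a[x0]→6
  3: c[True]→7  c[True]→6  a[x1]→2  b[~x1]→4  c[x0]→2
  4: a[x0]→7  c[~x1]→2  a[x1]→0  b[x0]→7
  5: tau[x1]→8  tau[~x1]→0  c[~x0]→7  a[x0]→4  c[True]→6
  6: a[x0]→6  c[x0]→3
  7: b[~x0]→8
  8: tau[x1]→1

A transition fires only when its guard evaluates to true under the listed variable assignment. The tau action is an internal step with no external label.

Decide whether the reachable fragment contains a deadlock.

Answer: DEADLOCK at state 2

Working:
R = {0,2,5,6,7,8}
  0: a→5  b→2  [2 exit(s)]
  2: ∅  [no exit]
  5: c→6  c→7  tau→0  [3 exit(s)]
  6: ∅  [no exit]
  7: b→8  [1 exit(s)]
  8: ∅  [no exit]
Path to 2: b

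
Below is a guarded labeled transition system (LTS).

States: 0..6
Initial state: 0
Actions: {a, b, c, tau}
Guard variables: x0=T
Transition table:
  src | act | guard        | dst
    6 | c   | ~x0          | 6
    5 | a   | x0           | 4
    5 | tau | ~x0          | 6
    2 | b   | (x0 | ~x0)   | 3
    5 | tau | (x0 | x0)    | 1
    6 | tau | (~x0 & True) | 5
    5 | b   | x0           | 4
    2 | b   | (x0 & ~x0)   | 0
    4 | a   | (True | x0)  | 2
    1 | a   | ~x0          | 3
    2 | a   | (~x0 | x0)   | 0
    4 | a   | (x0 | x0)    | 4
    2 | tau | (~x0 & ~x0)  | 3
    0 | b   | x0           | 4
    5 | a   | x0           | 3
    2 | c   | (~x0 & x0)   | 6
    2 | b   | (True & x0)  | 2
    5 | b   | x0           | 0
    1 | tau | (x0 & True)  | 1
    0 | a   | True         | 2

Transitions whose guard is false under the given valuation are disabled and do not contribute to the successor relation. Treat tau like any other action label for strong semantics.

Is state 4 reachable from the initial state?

After dropping false guards: 13 live edges.
L0 = {0}
L1 = {2,4}  cumulative {0,2,4}
L2 = {3}  cumulative {0,2,3,4}
Reach set: {0,2,3,4}
trace reaching 4: b

Answer: REACHABLE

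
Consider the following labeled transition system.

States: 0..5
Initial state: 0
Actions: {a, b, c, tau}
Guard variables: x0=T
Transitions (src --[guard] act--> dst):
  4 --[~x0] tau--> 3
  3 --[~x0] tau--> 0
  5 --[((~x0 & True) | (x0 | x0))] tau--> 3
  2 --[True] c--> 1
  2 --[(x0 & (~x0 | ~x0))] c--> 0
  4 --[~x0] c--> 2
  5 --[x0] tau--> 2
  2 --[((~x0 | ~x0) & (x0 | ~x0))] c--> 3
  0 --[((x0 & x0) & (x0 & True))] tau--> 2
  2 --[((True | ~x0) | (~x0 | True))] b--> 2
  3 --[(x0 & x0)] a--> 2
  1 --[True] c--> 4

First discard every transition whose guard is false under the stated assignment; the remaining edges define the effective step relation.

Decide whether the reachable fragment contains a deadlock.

Reachable = {0,1,2,4}
  0: tau→2  [1 exit(s)]
  1: c→4  [1 exit(s)]
  2: b→2  c→1  [2 exit(s)]
  4: ∅  [no exit]
Path to 4: tau·c·c

Answer: DEADLOCK at state 4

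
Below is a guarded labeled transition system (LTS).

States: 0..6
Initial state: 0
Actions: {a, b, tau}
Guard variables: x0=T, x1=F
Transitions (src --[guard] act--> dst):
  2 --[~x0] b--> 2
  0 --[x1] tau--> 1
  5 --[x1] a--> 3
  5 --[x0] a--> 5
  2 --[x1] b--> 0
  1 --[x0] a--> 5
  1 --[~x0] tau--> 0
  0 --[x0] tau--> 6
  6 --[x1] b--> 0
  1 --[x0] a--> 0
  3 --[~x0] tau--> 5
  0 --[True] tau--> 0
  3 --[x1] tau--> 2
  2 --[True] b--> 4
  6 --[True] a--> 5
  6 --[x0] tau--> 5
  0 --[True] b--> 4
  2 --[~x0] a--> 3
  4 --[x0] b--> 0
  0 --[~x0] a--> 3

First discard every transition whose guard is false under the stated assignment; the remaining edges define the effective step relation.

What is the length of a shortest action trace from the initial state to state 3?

BFS to 3:
  Layer 0: {0}
  Layer 1: {4,6}
  Layer 2: {5}
3 never appears.

Answer: UNREACHABLE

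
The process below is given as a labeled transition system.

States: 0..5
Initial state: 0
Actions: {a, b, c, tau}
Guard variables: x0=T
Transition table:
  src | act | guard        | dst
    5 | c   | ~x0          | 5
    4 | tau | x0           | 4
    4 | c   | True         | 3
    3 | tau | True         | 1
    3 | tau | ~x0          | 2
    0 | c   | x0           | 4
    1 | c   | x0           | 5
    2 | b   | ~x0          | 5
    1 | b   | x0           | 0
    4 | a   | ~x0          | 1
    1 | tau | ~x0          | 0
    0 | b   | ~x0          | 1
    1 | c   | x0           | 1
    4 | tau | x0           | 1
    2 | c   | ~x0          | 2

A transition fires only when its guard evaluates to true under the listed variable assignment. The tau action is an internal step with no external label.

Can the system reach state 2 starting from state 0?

Answer: UNREACHABLE

Trace:
After dropping false guards: 8 live edges.
Layer 0: {0}
Layer 1: {4}  total {0,4}
Layer 2: {1,3}  total {0,1,3,4}
Layer 3: {5}  total {0,1,3,4,5}
Reach set: {0,1,3,4,5}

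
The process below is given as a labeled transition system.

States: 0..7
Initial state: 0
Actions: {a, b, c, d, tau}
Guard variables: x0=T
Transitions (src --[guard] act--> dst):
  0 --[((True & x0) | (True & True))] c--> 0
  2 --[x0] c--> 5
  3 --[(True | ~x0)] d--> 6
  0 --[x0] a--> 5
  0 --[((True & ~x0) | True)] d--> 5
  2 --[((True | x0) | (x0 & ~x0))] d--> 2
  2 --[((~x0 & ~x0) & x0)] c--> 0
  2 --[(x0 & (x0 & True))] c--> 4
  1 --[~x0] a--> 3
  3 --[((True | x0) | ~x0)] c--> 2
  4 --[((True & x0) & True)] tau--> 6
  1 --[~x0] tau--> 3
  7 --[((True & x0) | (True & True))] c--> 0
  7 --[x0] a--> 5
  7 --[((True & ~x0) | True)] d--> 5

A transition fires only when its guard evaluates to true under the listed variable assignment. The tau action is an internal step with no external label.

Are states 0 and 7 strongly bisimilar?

Compute ~ classes (split until stable):
  P[0] = {{0,1,2,3,4,5,6,7}}
  P[1] = {{0,7},{1,5,6},{2,3},{4}}
  P[2] = {{0,7},{1,5,6},{2},{3},{4}}
stable after 3 split(s): 5 block(s)
[0]={0,7}  [7]={0,7}

Answer: BISIMILAR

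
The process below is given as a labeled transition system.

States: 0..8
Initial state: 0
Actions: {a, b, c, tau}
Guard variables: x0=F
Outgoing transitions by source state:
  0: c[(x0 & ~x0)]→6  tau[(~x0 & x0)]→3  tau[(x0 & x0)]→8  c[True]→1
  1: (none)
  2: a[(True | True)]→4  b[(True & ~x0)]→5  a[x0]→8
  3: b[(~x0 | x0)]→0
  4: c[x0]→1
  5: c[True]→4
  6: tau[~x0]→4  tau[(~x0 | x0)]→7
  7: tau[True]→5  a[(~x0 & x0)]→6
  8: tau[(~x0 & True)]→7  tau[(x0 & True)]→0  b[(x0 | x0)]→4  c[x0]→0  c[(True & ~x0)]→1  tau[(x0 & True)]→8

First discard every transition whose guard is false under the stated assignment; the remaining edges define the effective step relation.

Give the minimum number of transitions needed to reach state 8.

BFS to 8:
  depth 0: {0}
  depth 1: {1}
8 never appears.

Answer: UNREACHABLE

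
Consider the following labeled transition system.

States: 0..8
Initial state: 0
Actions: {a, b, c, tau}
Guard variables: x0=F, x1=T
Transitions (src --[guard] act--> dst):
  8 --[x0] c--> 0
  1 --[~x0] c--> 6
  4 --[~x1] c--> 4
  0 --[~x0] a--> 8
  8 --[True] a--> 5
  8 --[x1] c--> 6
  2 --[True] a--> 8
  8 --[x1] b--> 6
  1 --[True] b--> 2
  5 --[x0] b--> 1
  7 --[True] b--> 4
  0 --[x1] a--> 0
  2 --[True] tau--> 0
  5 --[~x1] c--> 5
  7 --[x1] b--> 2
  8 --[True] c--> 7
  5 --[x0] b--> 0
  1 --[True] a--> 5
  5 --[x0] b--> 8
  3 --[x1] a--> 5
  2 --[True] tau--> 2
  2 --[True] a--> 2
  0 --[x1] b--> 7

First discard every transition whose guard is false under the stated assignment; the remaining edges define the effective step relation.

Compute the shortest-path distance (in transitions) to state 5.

Breadth-first toward 5:
  Layer 0: {0}
  Layer 1: {7,8}
  Layer 2: {2,4,5,6}
5 enters at depth 2; path a·a

Answer: 2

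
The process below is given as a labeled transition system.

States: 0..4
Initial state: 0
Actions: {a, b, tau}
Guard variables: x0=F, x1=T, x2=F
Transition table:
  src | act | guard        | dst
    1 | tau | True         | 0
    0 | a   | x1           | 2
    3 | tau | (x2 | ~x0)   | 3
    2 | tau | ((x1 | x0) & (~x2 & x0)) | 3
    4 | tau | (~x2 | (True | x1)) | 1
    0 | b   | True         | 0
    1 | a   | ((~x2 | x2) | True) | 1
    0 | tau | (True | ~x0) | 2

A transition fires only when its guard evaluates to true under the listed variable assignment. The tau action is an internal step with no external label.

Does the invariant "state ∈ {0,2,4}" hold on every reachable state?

Safe = {0,2,4}
Reach set: {0,2}
  0: ✓
  2: ✓

Answer: INVARIANT HOLDS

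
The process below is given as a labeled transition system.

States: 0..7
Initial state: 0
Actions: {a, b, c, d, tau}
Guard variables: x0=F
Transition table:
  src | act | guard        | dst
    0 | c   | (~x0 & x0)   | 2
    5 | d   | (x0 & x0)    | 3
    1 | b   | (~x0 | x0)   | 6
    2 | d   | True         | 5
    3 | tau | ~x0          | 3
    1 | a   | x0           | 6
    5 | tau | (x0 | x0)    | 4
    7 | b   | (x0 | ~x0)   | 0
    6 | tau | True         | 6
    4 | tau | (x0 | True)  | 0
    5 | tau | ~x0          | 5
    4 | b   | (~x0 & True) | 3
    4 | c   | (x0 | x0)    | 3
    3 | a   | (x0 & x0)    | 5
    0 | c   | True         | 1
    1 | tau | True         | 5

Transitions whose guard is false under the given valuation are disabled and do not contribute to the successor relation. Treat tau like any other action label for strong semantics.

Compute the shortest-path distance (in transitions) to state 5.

Answer: 2

Analysis:
BFS to 5:
  depth 0: {0}
  depth 1: {1}
  depth 2: {5,6}
depth(5)=2, e.g. c·tau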